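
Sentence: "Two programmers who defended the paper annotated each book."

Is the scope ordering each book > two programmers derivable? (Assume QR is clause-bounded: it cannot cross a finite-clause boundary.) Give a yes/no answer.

Yes

The relative clause *who defended the paper* modifies *two programmers*, but *each book* is not inside that relative clause — it is an argument of the matrix verb.
Ordinary QR to a clause-peripheral position gives the wide-scope LF for the lower DP.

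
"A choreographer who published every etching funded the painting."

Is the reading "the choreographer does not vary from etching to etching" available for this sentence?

This is the *a choreographer* > *every etching* reading.
That is the surface-scope ordering, which is always one of the available readings — island constraints only ever restrict inverse scope.

Yes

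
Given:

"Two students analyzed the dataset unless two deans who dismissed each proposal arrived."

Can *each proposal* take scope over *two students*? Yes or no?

No

*each proposal* occurs within the relative clause *who dismissed each proposal*, which is itself inside the adjunct *unless two deans who dismissed each proposal arrived*.
Nested islands: the RC island is itself inside an adjunct island, so wide scope is doubly excluded.
*each proposal* is confined to the island and cannot take scope over *two students*.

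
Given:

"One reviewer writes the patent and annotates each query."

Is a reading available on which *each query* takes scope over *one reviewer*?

*each query* is embedded in one conjunct of the coordinate structure (*annotates each query*).
QR out of a conjunct would have to apply non-ATB, which the CSC forbids.
*each query* is confined to the island and cannot take scope over *one reviewer*.

No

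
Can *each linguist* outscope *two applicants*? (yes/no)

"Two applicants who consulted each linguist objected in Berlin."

*each linguist* sits inside the relative clause *who consulted each linguist*.
A relative clause is a scope island — quantifier raising cannot cross its boundary.
So the wide-scope reading for *each linguist* is blocked.

No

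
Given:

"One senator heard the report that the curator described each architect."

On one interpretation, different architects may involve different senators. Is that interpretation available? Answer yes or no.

No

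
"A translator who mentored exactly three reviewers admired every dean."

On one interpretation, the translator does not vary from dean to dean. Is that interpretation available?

Yes

That reading corresponds to *a translator* > *every dean*.
Nothing needs to raise for *a translator* > *every dean*, so no island constraint is at stake.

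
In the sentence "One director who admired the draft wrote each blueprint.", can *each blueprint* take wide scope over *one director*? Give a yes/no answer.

The relative clause *who admired the draft* modifies *one director*, but *each blueprint* is not inside that relative clause — it is an argument of the matrix verb.
Nothing blocks QR of the lower DP to a position above the higher one, so inverse scope is available.

Yes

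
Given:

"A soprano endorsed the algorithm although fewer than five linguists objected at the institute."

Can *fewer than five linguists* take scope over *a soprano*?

No

*fewer than five linguists* occurs within the adjunct clause *although fewer than five linguists objected at the institute*.
Scope out of an adjunct clause is unavailable: QR respects the adjunct-island constraint.
So *fewer than five linguists* cannot raise high enough to outscope *a soprano*; only the surface ordering *a soprano* > *fewer than five linguists* is available.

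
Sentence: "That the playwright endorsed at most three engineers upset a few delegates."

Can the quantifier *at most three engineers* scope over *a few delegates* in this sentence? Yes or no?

*at most three engineers* sits inside the sentential subject *that the playwright endorsed at most three engineers*.
The Sentential Subject Constraint rules out raising the quantifier out of the that-clause subject.
The ordering *at most three engineers* > *a few delegates* is therefore underivable.

No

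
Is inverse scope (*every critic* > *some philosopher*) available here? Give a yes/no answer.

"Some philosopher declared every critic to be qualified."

This is an ECM construction: *every critic* is the infinitival subject, Case-marked by the matrix verb, and the infinitive is transparent for QR.
QR within a single clause is free, so the lower quantifier may take scope over the higher one.

Yes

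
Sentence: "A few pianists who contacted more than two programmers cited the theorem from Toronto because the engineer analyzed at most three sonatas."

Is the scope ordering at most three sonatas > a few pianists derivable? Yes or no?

No

*at most three sonatas* occurs within the adjunct clause *because the engineer analyzed at most three sonatas*.
Adjunct clauses are scope islands: a quantifier inside an adjunct cannot raise into the matrix clause.
Hence only narrow scope for *at most three sonatas* (under *a few pianists*) survives.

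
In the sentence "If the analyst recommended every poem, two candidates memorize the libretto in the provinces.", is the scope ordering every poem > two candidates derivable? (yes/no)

No

The target quantifier *every poem* is part of the adjunct clause *if the analyst recommended every poem*.
Adverbial clauses are not L-marked, so they are barriers for QR — the quantifier cannot escape the adjunct.
So the wide-scope reading for *every poem* is blocked.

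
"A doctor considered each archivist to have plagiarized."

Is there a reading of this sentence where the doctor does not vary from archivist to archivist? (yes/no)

The paraphrase describes the scope ordering *a doctor* > *each archivist*.
That is the surface-scope ordering, which is always one of the available readings — island constraints only ever restrict inverse scope.

Yes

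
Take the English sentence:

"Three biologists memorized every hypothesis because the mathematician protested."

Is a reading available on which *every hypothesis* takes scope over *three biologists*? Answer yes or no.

The adjunct clause does not contain *every hypothesis*, which is the matrix object.
No island intervenes, so both surface and inverse scope are derivable.
Both orderings are possible: *three biologists* > *every hypothesis* and *every hypothesis* > *three biologists*.

Yes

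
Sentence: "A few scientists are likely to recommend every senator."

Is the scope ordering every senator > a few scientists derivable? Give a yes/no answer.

Yes

*every senator* is inside a raising infinitive, which is transparent to QR (no CP barrier), so it behaves as a matrix argument.
QR within a single clause is free, so the lower quantifier may take scope over the higher one.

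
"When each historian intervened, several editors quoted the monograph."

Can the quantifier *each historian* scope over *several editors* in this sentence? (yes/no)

No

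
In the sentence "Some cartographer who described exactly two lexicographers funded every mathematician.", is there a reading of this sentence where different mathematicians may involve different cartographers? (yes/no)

The paraphrase describes the scope ordering *every mathematician* > *some cartographer*.
Although the sentence contains a relative clause (*who described exactly two lexicographers*), *every mathematician* is outside it, in the matrix VP.
No island intervenes, so both surface and inverse scope are derivable.

Yes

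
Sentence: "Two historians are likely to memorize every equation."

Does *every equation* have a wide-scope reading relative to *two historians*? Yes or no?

Yes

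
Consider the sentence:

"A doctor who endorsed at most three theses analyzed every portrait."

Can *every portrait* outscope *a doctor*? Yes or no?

Although the sentence contains a relative clause (*who endorsed at most three theses*), *every portrait* is outside it, in the matrix VP.
Nothing blocks QR of the lower DP to a position above the higher one, so inverse scope is available.
The sentence is scopally ambiguous between *a doctor* > *every portrait* and *every portrait* > *a doctor*.

Yes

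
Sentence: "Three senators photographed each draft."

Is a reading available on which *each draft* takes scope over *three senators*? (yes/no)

Both DPs are arguments of the same predicate; there is no clause or island boundary between them.
Ordinary QR to a clause-peripheral position gives the wide-scope LF for the lower DP.
Both orderings are possible: *three senators* > *each draft* and *each draft* > *three senators*.

Yes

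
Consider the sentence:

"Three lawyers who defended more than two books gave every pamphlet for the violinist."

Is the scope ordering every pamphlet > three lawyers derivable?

Although the sentence contains a relative clause (*who defended more than two books*), *every pamphlet* is outside it, in the matrix VP.
Since no island is crossed, the inverse ordering is licensed alongside surface scope.

Yes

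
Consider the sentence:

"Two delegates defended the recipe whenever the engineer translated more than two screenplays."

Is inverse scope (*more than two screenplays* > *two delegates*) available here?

*more than two screenplays* sits inside the adjunct clause *whenever the engineer translated more than two screenplays*.
Adjunct clauses are scope islands: a quantifier inside an adjunct cannot raise into the matrix clause.
So *more than two screenplays* cannot raise high enough to outscope *two delegates*; only the surface ordering *two delegates* > *more than two screenplays* is available.

No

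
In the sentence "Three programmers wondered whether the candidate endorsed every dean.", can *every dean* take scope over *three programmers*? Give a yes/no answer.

No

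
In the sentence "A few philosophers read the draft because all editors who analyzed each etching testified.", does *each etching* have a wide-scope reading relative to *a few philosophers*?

*each etching* occurs within the relative clause *who analyzed each etching*, which is itself inside the adjunct *because all editors who analyzed each etching testified*.
Both the relative clause and the enclosing adjunct are scope islands; QR cannot cross either.
Hence only narrow scope for *each etching* (under *a few philosophers*) survives.

No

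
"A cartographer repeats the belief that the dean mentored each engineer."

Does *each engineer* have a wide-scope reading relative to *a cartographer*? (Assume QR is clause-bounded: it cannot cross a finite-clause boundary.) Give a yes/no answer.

*each engineer* occurs within the complex NP *the belief that the dean mentored each engineer*.
A that-clause complement to a noun is an island; QR cannot cross the NP boundary.
*each engineer* is confined to the island and cannot take scope over *a cartographer*.
(Only the surface reading survives: one fixed cartographer with respect to all the relevant engineers.)

No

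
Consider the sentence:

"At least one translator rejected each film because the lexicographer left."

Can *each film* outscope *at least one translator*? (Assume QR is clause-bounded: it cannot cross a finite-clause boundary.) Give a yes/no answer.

The adjunct island is irrelevant here — *each film* and *at least one translator* are both in the matrix clause.
With no island boundary between them, the object can take inverse scope over the subject via ordinary QR within the clause.
The sentence is scopally ambiguous between *at least one translator* > *each film* and *each film* > *at least one translator*.

Yes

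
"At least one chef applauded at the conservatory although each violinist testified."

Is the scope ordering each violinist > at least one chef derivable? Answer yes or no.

No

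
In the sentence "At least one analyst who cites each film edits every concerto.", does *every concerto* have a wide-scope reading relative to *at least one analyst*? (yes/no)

Although the sentence contains a relative clause (*who cites each film*), *every concerto* is outside it, in the matrix VP.
Clause-internal QR can adjoin the lower DP above the subject, yielding the inverse reading.

Yes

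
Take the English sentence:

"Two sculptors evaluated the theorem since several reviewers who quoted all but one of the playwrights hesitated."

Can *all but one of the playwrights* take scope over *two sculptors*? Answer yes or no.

No

Structurally, *all but one of the playwrights* is inside the relative clause *who quoted all but one of the playwrights*, which is itself inside the adjunct *since several reviewers who quoted all but one of the playwrights hesitated*.
Nested islands: the RC island is itself inside an adjunct island, so wide scope is doubly excluded.
So the wide-scope reading for *all but one of the playwrights* is blocked.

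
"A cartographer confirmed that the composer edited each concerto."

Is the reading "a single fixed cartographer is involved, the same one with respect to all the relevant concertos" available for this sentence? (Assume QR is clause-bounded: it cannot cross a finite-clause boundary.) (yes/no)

The described interpretation is the *a cartographer* > *each concerto* scoping.
Surface scope (*a cartographer* > *each concerto*) is always derivable; islands only block QR, not in-situ interpretation.

Yes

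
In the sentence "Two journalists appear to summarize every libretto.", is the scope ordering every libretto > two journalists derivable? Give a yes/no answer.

Yes

Raising constructions are monoclausal for scope purposes; *every libretto* is not separated from *two journalists* by any island.
No island intervenes, so both surface and inverse scope are derivable.
Both orderings are possible: *two journalists* > *every libretto* and *every libretto* > *two journalists*.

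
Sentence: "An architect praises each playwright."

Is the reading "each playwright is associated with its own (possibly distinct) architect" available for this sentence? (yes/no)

This is the *each playwright* > *an architect* reading.
Both DPs are arguments of the same predicate; there is no clause or island boundary between them.
QR within a single clause is free, so the lower quantifier may take scope over the higher one.

Yes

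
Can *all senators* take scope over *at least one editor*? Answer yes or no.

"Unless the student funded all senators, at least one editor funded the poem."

No

*all senators* is embedded in the adjunct clause *unless the student funded all senators*.
Adjuncts are opaque for quantifier raising; a quantifier in an adjunct stays inside it.
So *all senators* cannot raise to a position above *at least one editor*.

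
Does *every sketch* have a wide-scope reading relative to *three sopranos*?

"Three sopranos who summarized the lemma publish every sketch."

Yes

Although the sentence contains a relative clause (*who summarized the lemma*), *every sketch* is outside it, in the matrix VP.
Since no island is crossed, the inverse ordering is licensed alongside surface scope.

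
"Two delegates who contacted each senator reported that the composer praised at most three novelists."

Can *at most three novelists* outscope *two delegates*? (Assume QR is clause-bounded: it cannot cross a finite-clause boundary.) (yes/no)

No

*at most three novelists* sits inside the finite complement clause *that the composer praised at most three novelists*.
QR is clause-bounded, so the finite complement is a scope island for the embedded quantifier.
Hence only narrow scope for *at most three novelists* (under *two delegates*) survives.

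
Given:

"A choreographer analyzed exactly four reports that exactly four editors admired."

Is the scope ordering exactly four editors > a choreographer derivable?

The target quantifier *exactly four editors* is part of the relative clause *that exactly four editors admired* modifying *exactly four reports*.
The relative clause forms an island for QR, so the quantifier is confined to the head noun's restrictor.
Hence only narrow scope for *exactly four editors* (under *a choreographer*) survives.

No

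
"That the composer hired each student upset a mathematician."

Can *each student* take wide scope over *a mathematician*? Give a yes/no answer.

The target quantifier *each student* is part of the sentential subject *that the composer hired each student*.
The subject-island constraint blocks QR out of a clausal subject.
*each student* is confined to the island and cannot take scope over *a mathematician*.

No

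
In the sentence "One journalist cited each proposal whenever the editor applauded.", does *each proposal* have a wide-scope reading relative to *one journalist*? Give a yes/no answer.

Yes

Neither queried DP is inside the adjunct, so the adjunct-island constraint does not apply.
No island intervenes, so both surface and inverse scope are derivable.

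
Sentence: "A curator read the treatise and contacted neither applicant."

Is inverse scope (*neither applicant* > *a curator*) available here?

No

Structurally, *neither applicant* is inside one conjunct of the coordinate structure (*contacted neither applicant*).
Asymmetric QR out of one conjunct violates the Coordinate Structure Constraint.
So *neither applicant* cannot raise to a position above *a curator*.
(Only the surface reading survives: one fixed curator with respect to all the relevant applicants.)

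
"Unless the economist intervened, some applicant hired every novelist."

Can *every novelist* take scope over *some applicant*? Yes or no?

Yes

Although there is an adjunct clause, *every novelist* is in the main clause, not inside the adjunct.
Ordinary QR to a clause-peripheral position gives the wide-scope LF for the lower DP.
Both orderings are possible: *some applicant* > *every novelist* and *every novelist* > *some applicant*.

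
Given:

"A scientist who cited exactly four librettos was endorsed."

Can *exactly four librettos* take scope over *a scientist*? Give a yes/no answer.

No

The DP *exactly four librettos* is contained in the relative clause *who cited exactly four librettos*.
The relative clause forms an island for QR, so the quantifier is confined to the head noun's restrictor.
*exactly four librettos* > *a scientist* would require crossing that boundary, which is illicit.
(Only the surface reading survives: one fixed scientist with respect to all the relevant librettos.)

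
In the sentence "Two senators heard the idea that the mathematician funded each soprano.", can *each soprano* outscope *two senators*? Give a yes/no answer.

The DP *each soprano* is contained in the complex NP *the idea that the mathematician funded each soprano*.
Noun-complement clauses are scope islands (the Complex NP Constraint): a quantifier inside one cannot scope into the matrix.
The inverse ordering *each soprano* > *two senators* is therefore underivable.

No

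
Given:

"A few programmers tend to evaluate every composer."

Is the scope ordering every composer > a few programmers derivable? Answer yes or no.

Yes

*every composer* is inside a raising infinitive, which is transparent to QR (no CP barrier), so it behaves as a matrix argument.
Nothing blocks QR of the lower DP to a position above the higher one, so inverse scope is available.
Both orderings are possible: *a few programmers* > *every composer* and *every composer* > *a few programmers*.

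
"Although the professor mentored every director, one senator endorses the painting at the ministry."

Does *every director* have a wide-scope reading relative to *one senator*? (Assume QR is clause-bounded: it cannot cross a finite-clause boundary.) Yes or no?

No

*every director* is embedded in the adjunct clause *although the professor mentored every director*.
Adverbial clauses are not L-marked, so they are barriers for QR — the quantifier cannot escape the adjunct.
*every director* > *one senator* would require crossing that boundary, which is illicit.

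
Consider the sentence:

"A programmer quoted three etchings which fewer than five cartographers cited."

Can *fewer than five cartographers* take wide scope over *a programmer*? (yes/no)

*fewer than five cartographers* is embedded in the relative clause *which fewer than five cartographers cited* modifying *three etchings*.
Quantifiers inside a relative clause are trapped there; the RC boundary blocks QR.
*fewer than five cartographers* is confined to the island and cannot take scope over *a programmer*.
(Only the surface reading survives: one fixed programmer with respect to all the relevant cartographers.)

No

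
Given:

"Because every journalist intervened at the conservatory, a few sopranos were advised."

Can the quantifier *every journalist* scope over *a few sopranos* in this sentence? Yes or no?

No

*every journalist* sits inside the adjunct clause *because every journalist intervened at the conservatory*.
Since the clause is an adjunct (not a complement), the Adjunct Condition blocks QR across its edge.
*every journalist* is confined to the island and cannot take scope over *a few sopranos*.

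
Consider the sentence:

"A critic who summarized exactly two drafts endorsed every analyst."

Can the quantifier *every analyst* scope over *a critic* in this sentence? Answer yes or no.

Yes

The relative clause *who summarized exactly two drafts* modifies *a critic*, but *every analyst* is not inside that relative clause — it is an argument of the matrix verb.
Since no island is crossed, the inverse ordering is licensed alongside surface scope.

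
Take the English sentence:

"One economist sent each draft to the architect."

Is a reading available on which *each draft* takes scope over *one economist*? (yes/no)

Yes

*each draft* is the matrix object and *one economist* the matrix subject; the two are clausemates.
QR within a single clause is free, so the lower quantifier may take scope over the higher one.
Both orderings are possible: *one economist* > *each draft* and *each draft* > *one economist*.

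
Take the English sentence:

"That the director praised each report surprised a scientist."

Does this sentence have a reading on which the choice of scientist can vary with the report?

No

The described interpretation is the *each report* > *a scientist* scoping.
Structurally, *each report* is inside the sentential subject *that the director praised each report*.
The Sentential Subject Constraint rules out raising the quantifier out of the that-clause subject.
*each report* > *a scientist* would require crossing that boundary, which is illicit.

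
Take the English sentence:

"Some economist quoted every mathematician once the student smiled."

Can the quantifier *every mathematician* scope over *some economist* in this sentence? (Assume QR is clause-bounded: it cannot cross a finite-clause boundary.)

*every mathematician* is a matrix argument; the adjunct is an island but the target quantifier is outside it.
No island intervenes, so both surface and inverse scope are derivable.

Yes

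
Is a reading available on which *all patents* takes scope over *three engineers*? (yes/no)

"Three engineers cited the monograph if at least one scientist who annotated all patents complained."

*all patents* is embedded in the relative clause *who annotated all patents*, which is itself inside the adjunct *if at least one scientist who annotated all patents complained*.
Nested islands: the RC island is itself inside an adjunct island, so wide scope is doubly excluded.
There is no licit LF on which *all patents* c-commands *three engineers*.

No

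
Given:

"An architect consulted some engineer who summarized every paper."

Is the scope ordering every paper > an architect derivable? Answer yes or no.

The target quantifier *every paper* is part of the relative clause *who summarized every paper* modifying *some engineer*.
Relative clauses are scope islands: a quantifier cannot QR out of a relative clause to take scope in the matrix clause.
So the wide-scope reading for *every paper* is blocked.
(Only the surface reading survives: one fixed architect with respect to all the relevant papers.)

No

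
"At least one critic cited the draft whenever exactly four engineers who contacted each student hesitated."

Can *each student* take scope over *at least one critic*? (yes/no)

*each student* is embedded in the relative clause *who contacted each student*, which is itself inside the adjunct *whenever exactly four engineers who contacted each student hesitated*.
The quantifier would have to escape first the RC and then the adjunct — two independent island violations.
So the wide-scope reading for *each student* is blocked.
(Only the surface reading survives: one fixed critic with respect to all the relevant students.)

No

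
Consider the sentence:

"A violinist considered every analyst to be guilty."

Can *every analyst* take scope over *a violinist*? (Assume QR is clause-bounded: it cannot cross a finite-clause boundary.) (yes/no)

Yes

The ECM infinitive is scope-transparent — *every analyst* is free to raise above *a violinist*.
No island intervenes, so both surface and inverse scope are derivable.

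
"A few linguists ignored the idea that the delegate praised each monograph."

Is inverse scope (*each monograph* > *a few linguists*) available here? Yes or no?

*each monograph* occurs within the complex NP *the idea that the delegate praised each monograph*.
A that-clause complement to a noun is an island; QR cannot cross the NP boundary.
The inverse ordering *each monograph* > *a few linguists* is therefore underivable.

No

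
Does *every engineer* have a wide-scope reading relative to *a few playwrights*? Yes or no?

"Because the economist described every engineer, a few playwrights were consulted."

*every engineer* is embedded in the adjunct clause *because the economist described every engineer*.
Since the clause is an adjunct (not a complement), the Adjunct Condition blocks QR across its edge.
*every engineer* > *a few playwrights* would require crossing that boundary, which is illicit.

No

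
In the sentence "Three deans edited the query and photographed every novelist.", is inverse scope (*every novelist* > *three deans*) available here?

No

The DP *every novelist* is contained in one conjunct of the coordinate structure (*photographed every novelist*).
QR out of a conjunct would have to apply non-ATB, which the CSC forbids.
*every novelist* is confined to the island and cannot take scope over *three deans*.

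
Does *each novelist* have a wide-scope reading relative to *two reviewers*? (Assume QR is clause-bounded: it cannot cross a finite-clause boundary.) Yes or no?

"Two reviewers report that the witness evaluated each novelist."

Structurally, *each novelist* is inside the finite complement clause *that the witness evaluated each novelist*.
Under clause-bounded QR, a quantifier in an embedded finite clause cannot raise into the matrix clause.
Hence only narrow scope for *each novelist* (under *two reviewers*) survives.

No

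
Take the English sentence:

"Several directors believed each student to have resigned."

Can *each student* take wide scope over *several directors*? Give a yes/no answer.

Yes

*each student* is the subject of an ECM infinitive — the infinitival complement of an ECM verb is not a scope island, so *each student* can raise into the matrix clause.
Since no island is crossed, the inverse ordering is licensed alongside surface scope.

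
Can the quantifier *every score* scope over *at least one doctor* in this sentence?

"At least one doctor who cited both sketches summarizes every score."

The RC *who cited both sketches* is an island, but *every score* is not inside it — it is the matrix object, a clausemate of *at least one doctor*.
Nothing blocks QR of the lower DP to a position above the higher one, so inverse scope is available.
Both orderings are possible: *at least one doctor* > *every score* and *every score* > *at least one doctor*.

Yes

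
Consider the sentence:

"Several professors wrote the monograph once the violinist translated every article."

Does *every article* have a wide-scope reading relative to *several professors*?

No

The target quantifier *every article* is part of the adjunct clause *once the violinist translated every article*.
Adverbial clauses are not L-marked, so they are barriers for QR — the quantifier cannot escape the adjunct.
So *every article* cannot raise to a position above *several professors*.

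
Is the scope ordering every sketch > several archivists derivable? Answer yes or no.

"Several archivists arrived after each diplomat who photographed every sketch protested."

No

The DP *every sketch* is contained in the relative clause *who photographed every sketch*, which is itself inside the adjunct *after each diplomat who photographed every sketch protested*.
Even if one barrier were somehow void, the other would still block QR.
*every sketch* is confined to the island and cannot take scope over *several archivists*.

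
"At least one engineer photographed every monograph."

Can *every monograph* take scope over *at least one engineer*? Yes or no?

Both DPs are arguments of the same predicate; there is no clause or island boundary between them.
Nothing blocks QR of the lower DP to a position above the higher one, so inverse scope is available.

Yes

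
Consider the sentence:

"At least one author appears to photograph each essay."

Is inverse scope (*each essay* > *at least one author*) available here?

Yes

*each essay* is the object of the infinitival complement of a raising predicate; raising infinitives are transparent for QR, so the two DPs are in effect clausemates.
Ordinary QR to a clause-peripheral position gives the wide-scope LF for the lower DP.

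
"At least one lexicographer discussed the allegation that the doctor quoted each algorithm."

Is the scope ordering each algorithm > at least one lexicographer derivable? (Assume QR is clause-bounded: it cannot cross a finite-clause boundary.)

No

*each algorithm* occurs within the complex NP *the allegation that the doctor quoted each algorithm*.
The complex NP is opaque for QR — the quantifier is frozen inside the noun's complement.
*each algorithm* > *at least one lexicographer* would require crossing that boundary, which is illicit.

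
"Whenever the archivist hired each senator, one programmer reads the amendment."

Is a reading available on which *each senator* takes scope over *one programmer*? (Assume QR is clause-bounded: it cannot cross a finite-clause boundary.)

*each senator* occurs within the adjunct clause *whenever the archivist hired each senator*.
Adjunct clauses are scope islands: a quantifier inside an adjunct cannot raise into the matrix clause.
The ordering *each senator* > *one programmer* is therefore underivable.

No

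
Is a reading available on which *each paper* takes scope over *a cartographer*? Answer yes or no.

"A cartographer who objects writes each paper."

Yes

The relative clause *who objects* modifies *a cartographer*, but *each paper* is not inside that relative clause — it is an argument of the matrix verb.
QR within a single clause is free, so the lower quantifier may take scope over the higher one.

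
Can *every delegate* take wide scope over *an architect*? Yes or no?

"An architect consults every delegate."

Yes

Both DPs are arguments of the same predicate; there is no clause or island boundary between them.
Nothing blocks QR of the lower DP to a position above the higher one, so inverse scope is available.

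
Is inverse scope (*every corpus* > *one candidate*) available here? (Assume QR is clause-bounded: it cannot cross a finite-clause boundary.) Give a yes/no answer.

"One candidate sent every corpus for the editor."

Yes

*every corpus* and *one candidate* are in the same minimal clause.
Ordinary QR to a clause-peripheral position gives the wide-scope LF for the lower DP.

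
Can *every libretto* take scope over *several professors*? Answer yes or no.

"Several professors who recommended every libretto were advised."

*every libretto* occurs within the relative clause *who recommended every libretto*.
QR out of a relative clause is ruled out by the relative-clause island constraint.
There is no licit LF on which *every libretto* c-commands *several professors*.

No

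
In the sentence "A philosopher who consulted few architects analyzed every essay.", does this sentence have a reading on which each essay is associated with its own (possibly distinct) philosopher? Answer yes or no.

The described interpretation is the *every essay* > *a philosopher* scoping.
*every essay* is a matrix argument; only *a philosopher* is modified by the relative clause *who consulted few architects*, so the RC island is irrelevant to the target quantifier.
Ordinary QR to a clause-peripheral position gives the wide-scope LF for the lower DP.
The sentence is scopally ambiguous between *a philosopher* > *every essay* and *every essay* > *a philosopher*.

Yes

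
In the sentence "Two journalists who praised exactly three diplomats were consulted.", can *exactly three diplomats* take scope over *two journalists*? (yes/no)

No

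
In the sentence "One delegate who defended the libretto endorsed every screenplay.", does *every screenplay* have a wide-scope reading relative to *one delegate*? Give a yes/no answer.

Yes

*every screenplay* sits in the matrix clause, not in the relative clause on *one delegate*.
Nothing blocks QR of the lower DP to a position above the higher one, so inverse scope is available.
So *every screenplay* > *one delegate* is among the available readings.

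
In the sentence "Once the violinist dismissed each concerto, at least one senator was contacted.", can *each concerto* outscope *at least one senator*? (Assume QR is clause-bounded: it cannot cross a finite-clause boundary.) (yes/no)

*each concerto* occurs within the adjunct clause *once the violinist dismissed each concerto*.
Adjunct clauses are scope islands: a quantifier inside an adjunct cannot raise into the matrix clause.
*each concerto* > *at least one senator* would require crossing that boundary, which is illicit.

No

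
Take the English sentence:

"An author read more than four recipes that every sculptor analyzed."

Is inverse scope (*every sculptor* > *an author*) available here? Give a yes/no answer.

*every sculptor* occurs within the relative clause *that every sculptor analyzed* modifying *more than four recipes*.
A relative clause is a scope island — quantifier raising cannot cross its boundary.
So the wide-scope reading for *every sculptor* is blocked.

No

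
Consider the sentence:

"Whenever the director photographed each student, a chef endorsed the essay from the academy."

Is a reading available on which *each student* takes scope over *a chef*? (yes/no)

No

The DP *each student* is contained in the adjunct clause *whenever the director photographed each student*.
Adverbial clauses are not L-marked, so they are barriers for QR — the quantifier cannot escape the adjunct.
There is no licit LF on which *each student* c-commands *a chef*.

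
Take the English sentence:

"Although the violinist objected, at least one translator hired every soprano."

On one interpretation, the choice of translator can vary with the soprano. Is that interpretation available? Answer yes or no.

This is the *every soprano* > *at least one translator* reading.
*every soprano* is a matrix argument; the adjunct is an island but the target quantifier is outside it.
With no island boundary between them, the object can take inverse scope over the subject via ordinary QR within the clause.

Yes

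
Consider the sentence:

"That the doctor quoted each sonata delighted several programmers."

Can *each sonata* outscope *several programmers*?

No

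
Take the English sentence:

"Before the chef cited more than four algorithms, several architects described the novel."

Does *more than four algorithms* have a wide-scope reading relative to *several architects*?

Structurally, *more than four algorithms* is inside the adjunct clause *before the chef cited more than four algorithms*.
Since the clause is an adjunct (not a complement), the Adjunct Condition blocks QR across its edge.
*more than four algorithms* is confined to the island and cannot take scope over *several architects*.

No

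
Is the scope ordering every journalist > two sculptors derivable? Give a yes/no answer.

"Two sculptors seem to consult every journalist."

*every journalist* is inside a raising infinitive, which is transparent to QR (no CP barrier), so it behaves as a matrix argument.
Clause-internal QR can adjoin the lower DP above the subject, yielding the inverse reading.

Yes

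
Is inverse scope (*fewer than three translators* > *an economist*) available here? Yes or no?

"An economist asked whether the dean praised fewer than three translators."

No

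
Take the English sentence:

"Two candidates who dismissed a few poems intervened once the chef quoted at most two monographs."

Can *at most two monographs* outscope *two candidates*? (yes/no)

No

Structurally, *at most two monographs* is inside the adjunct clause *once the chef quoted at most two monographs*.
Adjunct clauses are scope islands: a quantifier inside an adjunct cannot raise into the matrix clause.
There is no licit LF on which *at most two monographs* c-commands *two candidates*.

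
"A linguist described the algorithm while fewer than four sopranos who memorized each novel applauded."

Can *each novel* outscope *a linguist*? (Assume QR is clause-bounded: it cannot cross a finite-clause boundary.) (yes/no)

*each novel* sits inside the relative clause *who memorized each novel*, which is itself inside the adjunct *while fewer than four sopranos who memorized each novel applauded*.
Even if one barrier were somehow void, the other would still block QR.
So *each novel* cannot raise to a position above *a linguist*.

No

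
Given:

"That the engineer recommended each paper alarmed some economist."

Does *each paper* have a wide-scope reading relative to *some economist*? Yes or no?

Structurally, *each paper* is inside the sentential subject *that the engineer recommended each paper*.
Sentential subjects are islands: a quantifier inside the subject clause cannot raise over the matrix predicate.
*each paper* is confined to the island and cannot take scope over *some economist*.

No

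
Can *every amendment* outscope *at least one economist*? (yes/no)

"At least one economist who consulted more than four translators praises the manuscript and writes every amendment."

No

Structurally, *every amendment* is inside one conjunct of the coordinate structure (*writes every amendment*).
QR out of a conjunct would have to apply non-ATB, which the CSC forbids.
*every amendment* > *at least one economist* would require crossing that boundary, which is illicit.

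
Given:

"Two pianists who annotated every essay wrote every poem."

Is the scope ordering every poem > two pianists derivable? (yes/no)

Yes

*every poem* sits in the matrix clause, not in the relative clause on *two pianists*.
Nothing blocks QR of the lower DP to a position above the higher one, so inverse scope is available.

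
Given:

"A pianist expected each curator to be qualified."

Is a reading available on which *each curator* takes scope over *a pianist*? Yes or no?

Yes

This is an ECM construction: *each curator* is the infinitival subject, Case-marked by the matrix verb, and the infinitive is transparent for QR.
QR within a single clause is free, so the lower quantifier may take scope over the higher one.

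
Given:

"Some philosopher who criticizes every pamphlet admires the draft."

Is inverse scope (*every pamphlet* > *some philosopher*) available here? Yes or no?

No

*every pamphlet* is embedded in the relative clause *who criticizes every pamphlet*.
Relative clauses are scope islands: a quantifier cannot QR out of a relative clause to take scope in the matrix clause.
So the wide-scope reading for *every pamphlet* is blocked.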